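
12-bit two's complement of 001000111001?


Original: 001000111001
Step 1 - Invert all bits: 110111000110
Step 2 - Add 1: 110111000110 + 1
= 110111000111 (represents -569)


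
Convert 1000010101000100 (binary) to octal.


Group into 3-bit groups: 001000010101000100
  001 = 1
  000 = 0
  010 = 2
  101 = 5
  000 = 0
  100 = 4
= 0o102504


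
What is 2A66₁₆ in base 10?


Positional values:
Position 0: 6 × 16^0 = 6 × 1 = 6
Position 1: 6 × 16^1 = 6 × 16 = 96
Position 2: A × 16^2 = 10 × 256 = 2560
Position 3: 2 × 16^3 = 2 × 4096 = 8192
Sum = 6 + 96 + 2560 + 8192
= 10854


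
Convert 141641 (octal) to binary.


Each octal digit → 3 binary bits:
  1 = 001
  4 = 100
  1 = 001
  6 = 110
  4 = 100
  1 = 001
Concatenate: 001 100 001 110 100 001
= 001100001110100001


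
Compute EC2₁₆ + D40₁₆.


Align and add column by column (LSB to MSB, each column mod 16 with carry):
  0EC2
+ 0D40
  ----
  col 0: 2(2) + 0(0) + 0 (carry in) = 2 → 2(2), carry out 0
  col 1: C(12) + 4(4) + 0 (carry in) = 16 → 0(0), carry out 1
  col 2: E(14) + D(13) + 1 (carry in) = 28 → C(12), carry out 1
  col 3: 0(0) + 0(0) + 1 (carry in) = 1 → 1(1), carry out 0
Reading digits MSB→LSB: 1C02
Strip leading zeros: 1C02
= 0x1C02


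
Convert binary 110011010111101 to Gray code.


Binary: 110011010111101
Gray code: G = B XOR (B >> 1)
B >> 1 = 011001101011110
110011010111101 XOR 011001101011110:
  1 XOR 0 = 1
  1 XOR 1 = 0
  0 XOR 1 = 1
  0 XOR 0 = 0
  1 XOR 0 = 1
  1 XOR 1 = 0
  0 XOR 1 = 1
  1 XOR 0 = 1
  0 XOR 1 = 1
  1 XOR 0 = 1
  1 XOR 1 = 0
  1 XOR 1 = 0
  1 XOR 1 = 0
  0 XOR 1 = 1
  1 XOR 0 = 1
= 101010111100011


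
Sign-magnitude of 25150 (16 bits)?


Sign bit: 0 (positive)
Magnitude: 25150 = 110001000111110
= 0110001000111110


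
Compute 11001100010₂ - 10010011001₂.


Align and subtract column by column (LSB to MSB, borrowing when needed):
  11001100010
- 10010011001
  -----------
  col 0: (0 - 0 borrow-in) - 1 → borrow from next column: (0+2) - 1 = 1, borrow out 1
  col 1: (1 - 1 borrow-in) - 0 → 0 - 0 = 0, borrow out 0
  col 2: (0 - 0 borrow-in) - 0 → 0 - 0 = 0, borrow out 0
  col 3: (0 - 0 borrow-in) - 1 → borrow from next column: (0+2) - 1 = 1, borrow out 1
  col 4: (0 - 1 borrow-in) - 1 → borrow from next column: (-1+2) - 1 = 0, borrow out 1
  col 5: (1 - 1 borrow-in) - 0 → 0 - 0 = 0, borrow out 0
  col 6: (1 - 0 borrow-in) - 0 → 1 - 0 = 1, borrow out 0
  col 7: (0 - 0 borrow-in) - 1 → borrow from next column: (0+2) - 1 = 1, borrow out 1
  col 8: (0 - 1 borrow-in) - 0 → borrow from next column: (-1+2) - 0 = 1, borrow out 1
  col 9: (1 - 1 borrow-in) - 0 → 0 - 0 = 0, borrow out 0
  col 10: (1 - 0 borrow-in) - 1 → 1 - 1 = 0, borrow out 0
Reading bits MSB→LSB: 00111001001
Strip leading zeros: 111001001
= 111001001


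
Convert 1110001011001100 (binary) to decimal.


Positional values:
Bit 2: 1 × 2^2 = 4
Bit 3: 1 × 2^3 = 8
Bit 6: 1 × 2^6 = 64
Bit 7: 1 × 2^7 = 128
Bit 9: 1 × 2^9 = 512
Bit 13: 1 × 2^13 = 8192
Bit 14: 1 × 2^14 = 16384
Bit 15: 1 × 2^15 = 32768
Sum = 4 + 8 + 64 + 128 + 512 + 8192 + 16384 + 32768
= 58060


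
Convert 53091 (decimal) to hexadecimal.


Divide by 16 repeatedly:
53091 ÷ 16 = 3318 remainder 3 (3)
3318 ÷ 16 = 207 remainder 6 (6)
207 ÷ 16 = 12 remainder 15 (F)
12 ÷ 16 = 0 remainder 12 (C)
Reading remainders bottom-up:
= 0xCF63


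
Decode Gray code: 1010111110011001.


Gray code: 1010111110011001
MSB stays the same: 1
Each subsequent bit = prev_binary XOR current_gray:
  B[1] = 1 XOR 0 = 1
  B[2] = 1 XOR 1 = 0
  B[3] = 0 XOR 0 = 0
  B[4] = 0 XOR 1 = 1
  B[5] = 1 XOR 1 = 0
  B[6] = 0 XOR 1 = 1
  B[7] = 1 XOR 1 = 0
  B[8] = 0 XOR 1 = 1
  B[9] = 1 XOR 0 = 1
  B[10] = 1 XOR 0 = 1
  B[11] = 1 XOR 1 = 0
  B[12] = 0 XOR 1 = 1
  B[13] = 1 XOR 0 = 1
  B[14] = 1 XOR 0 = 1
  B[15] = 1 XOR 1 = 0
= 1100101011101110 (51950 decimal)


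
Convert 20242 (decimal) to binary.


Divide by 2 repeatedly:
20242 ÷ 2 = 10121 remainder 0
10121 ÷ 2 = 5060 remainder 1
5060 ÷ 2 = 2530 remainder 0
2530 ÷ 2 = 1265 remainder 0
1265 ÷ 2 = 632 remainder 1
632 ÷ 2 = 316 remainder 0
316 ÷ 2 = 158 remainder 0
158 ÷ 2 = 79 remainder 0
79 ÷ 2 = 39 remainder 1
39 ÷ 2 = 19 remainder 1
19 ÷ 2 = 9 remainder 1
9 ÷ 2 = 4 remainder 1
4 ÷ 2 = 2 remainder 0
2 ÷ 2 = 1 remainder 0
1 ÷ 2 = 0 remainder 1
Reading remainders bottom-up:
= 100111100010010


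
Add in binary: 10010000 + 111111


Align and add column by column (LSB to MSB, carry propagating):
  010010000
+ 000111111
  ---------
  col 0: 0 + 1 + 0 (carry in) = 1 → bit 1, carry out 0
  col 1: 0 + 1 + 0 (carry in) = 1 → bit 1, carry out 0
  col 2: 0 + 1 + 0 (carry in) = 1 → bit 1, carry out 0
  col 3: 0 + 1 + 0 (carry in) = 1 → bit 1, carry out 0
  col 4: 1 + 1 + 0 (carry in) = 2 → bit 0, carry out 1
  col 5: 0 + 1 + 1 (carry in) = 2 → bit 0, carry out 1
  col 6: 0 + 0 + 1 (carry in) = 1 → bit 1, carry out 0
  col 7: 1 + 0 + 0 (carry in) = 1 → bit 1, carry out 0
  col 8: 0 + 0 + 0 (carry in) = 0 → bit 0, carry out 0
Reading bits MSB→LSB: 011001111
Strip leading zeros: 11001111
= 11001111


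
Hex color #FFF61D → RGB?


Hex: #FFF61D
R = FF₁₆ = 255
G = F6₁₆ = 246
B = 1D₁₆ = 29
= RGB(255, 246, 29)


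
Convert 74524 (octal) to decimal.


Positional values:
Position 0: 4 × 8^0 = 4
Position 1: 2 × 8^1 = 16
Position 2: 5 × 8^2 = 320
Position 3: 4 × 8^3 = 2048
Position 4: 7 × 8^4 = 28672
Sum = 4 + 16 + 320 + 2048 + 28672
= 31060


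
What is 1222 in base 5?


Divide by 5 repeatedly:
1222 ÷ 5 = 244 remainder 2
244 ÷ 5 = 48 remainder 4
48 ÷ 5 = 9 remainder 3
9 ÷ 5 = 1 remainder 4
1 ÷ 5 = 0 remainder 1
Reading remainders bottom-up:
= 14342


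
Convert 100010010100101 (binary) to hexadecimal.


Group into 4-bit nibbles: 0100010010100101
  0100 = 4
  0100 = 4
  1010 = A
  0101 = 5
= 0x44A5


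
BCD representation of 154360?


Each digit → 4-bit binary:
  1 → 0001
  5 → 0101
  4 → 0100
  3 → 0011
  6 → 0110
  0 → 0000
= 0001 0101 0100 0011 0110 0000


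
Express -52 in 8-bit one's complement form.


Original: 00110100
Invert all bits:
  bit 0: 0 → 1
  bit 1: 0 → 1
  bit 2: 1 → 0
  bit 3: 1 → 0
  bit 4: 0 → 1
  bit 5: 1 → 0
  bit 6: 0 → 1
  bit 7: 0 → 1
= 11001011


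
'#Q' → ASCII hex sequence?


String: '#Q'  (2 characters)
Per-character ASCII lookup:
  '#': special character: '#' = 35 → 0x23
  'Q': uppercase starts at 65: 'Q' = 65 + 16 = 81 → 0x51
= 0x23 0x51


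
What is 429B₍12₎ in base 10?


Positional values (base 12):
  B × 12^0 = 11 × 1 = 11
  9 × 12^1 = 9 × 12 = 108
  2 × 12^2 = 2 × 144 = 288
  4 × 12^3 = 4 × 1728 = 6912
Sum = 11 + 108 + 288 + 6912
= 7319


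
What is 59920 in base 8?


Divide by 8 repeatedly:
59920 ÷ 8 = 7490 remainder 0
7490 ÷ 8 = 936 remainder 2
936 ÷ 8 = 117 remainder 0
117 ÷ 8 = 14 remainder 5
14 ÷ 8 = 1 remainder 6
1 ÷ 8 = 0 remainder 1
Reading remainders bottom-up:
= 0o165020


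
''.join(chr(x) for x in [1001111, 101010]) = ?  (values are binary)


Codes (binary): 1001111 101010
Per-code ASCII lookup:
  1001111 = 79  (range 65-90: uppercase, 79 - 65 = 14) → 'O'
  101010 = 42  (special character) → '*'
= 'O*'


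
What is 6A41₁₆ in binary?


Each hex digit → 4 binary bits:
  6 = 0110
  A = 1010
  4 = 0100
  1 = 0001
Concatenate: 0110 1010 0100 0001
= 0110101001000001


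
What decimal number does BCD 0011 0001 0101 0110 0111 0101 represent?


Each 4-bit group → digit:
  0011 → 3
  0001 → 1
  0101 → 5
  0110 → 6
  0111 → 7
  0101 → 5
= 315675


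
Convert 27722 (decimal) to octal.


Divide by 8 repeatedly:
27722 ÷ 8 = 3465 remainder 2
3465 ÷ 8 = 433 remainder 1
433 ÷ 8 = 54 remainder 1
54 ÷ 8 = 6 remainder 6
6 ÷ 8 = 0 remainder 6
Reading remainders bottom-up:
= 0o66112


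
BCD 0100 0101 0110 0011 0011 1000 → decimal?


Each 4-bit group → digit:
  0100 → 4
  0101 → 5
  0110 → 6
  0011 → 3
  0011 → 3
  1000 → 8
= 456338


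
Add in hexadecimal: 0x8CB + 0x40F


Align and add column by column (LSB to MSB, each column mod 16 with carry):
  08CB
+ 040F
  ----
  col 0: B(11) + F(15) + 0 (carry in) = 26 → A(10), carry out 1
  col 1: C(12) + 0(0) + 1 (carry in) = 13 → D(13), carry out 0
  col 2: 8(8) + 4(4) + 0 (carry in) = 12 → C(12), carry out 0
  col 3: 0(0) + 0(0) + 0 (carry in) = 0 → 0(0), carry out 0
Reading digits MSB→LSB: 0CDA
Strip leading zeros: CDA
= 0xCDA


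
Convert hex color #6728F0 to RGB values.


Hex: #6728F0
R = 67₁₆ = 103
G = 28₁₆ = 40
B = F0₁₆ = 240
= RGB(103, 40, 240)


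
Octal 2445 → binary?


Each octal digit → 3 binary bits:
  2 = 010
  4 = 100
  4 = 100
  5 = 101
Concatenate: 010 100 100 101
= 010100100101


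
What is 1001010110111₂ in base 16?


Group into 4-bit nibbles: 0001001010110111
  0001 = 1
  0010 = 2
  1011 = B
  0111 = 7
= 0x12B7


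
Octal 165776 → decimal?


Positional values:
Position 0: 6 × 8^0 = 6
Position 1: 7 × 8^1 = 56
Position 2: 7 × 8^2 = 448
Position 3: 5 × 8^3 = 2560
Position 4: 6 × 8^4 = 24576
Position 5: 1 × 8^5 = 32768
Sum = 6 + 56 + 448 + 2560 + 24576 + 32768
= 60414


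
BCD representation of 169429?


Each digit → 4-bit binary:
  1 → 0001
  6 → 0110
  9 → 1001
  4 → 0100
  2 → 0010
  9 → 1001
= 0001 0110 1001 0100 0010 1001


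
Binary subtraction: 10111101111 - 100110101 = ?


Align and subtract column by column (LSB to MSB, borrowing when needed):
  10111101111
- 00100110101
  -----------
  col 0: (1 - 0 borrow-in) - 1 → 1 - 1 = 0, borrow out 0
  col 1: (1 - 0 borrow-in) - 0 → 1 - 0 = 1, borrow out 0
  col 2: (1 - 0 borrow-in) - 1 → 1 - 1 = 0, borrow out 0
  col 3: (1 - 0 borrow-in) - 0 → 1 - 0 = 1, borrow out 0
  col 4: (0 - 0 borrow-in) - 1 → borrow from next column: (0+2) - 1 = 1, borrow out 1
  col 5: (1 - 1 borrow-in) - 1 → borrow from next column: (0+2) - 1 = 1, borrow out 1
  col 6: (1 - 1 borrow-in) - 0 → 0 - 0 = 0, borrow out 0
  col 7: (1 - 0 borrow-in) - 0 → 1 - 0 = 1, borrow out 0
  col 8: (1 - 0 borrow-in) - 1 → 1 - 1 = 0, borrow out 0
  col 9: (0 - 0 borrow-in) - 0 → 0 - 0 = 0, borrow out 0
  col 10: (1 - 0 borrow-in) - 0 → 1 - 0 = 1, borrow out 0
Reading bits MSB→LSB: 10010111010
Strip leading zeros: 10010111010
= 10010111010


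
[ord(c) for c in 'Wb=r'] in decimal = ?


String: 'Wb=r'  (4 characters)
Per-character ASCII lookup:
  'W': uppercase starts at 65: 'W' = 65 + 22 = 87
  'b': lowercase starts at 97: 'b' = 97 + 1 = 98
  '=': special character: '=' = 61
  'r': lowercase starts at 97: 'r' = 97 + 17 = 114
= 87 98 61 114


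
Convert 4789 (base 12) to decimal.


Positional values (base 12):
  9 × 12^0 = 9 × 1 = 9
  8 × 12^1 = 8 × 12 = 96
  7 × 12^2 = 7 × 144 = 1008
  4 × 12^3 = 4 × 1728 = 6912
Sum = 9 + 96 + 1008 + 6912
= 8025


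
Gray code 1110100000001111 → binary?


Gray code: 1110100000001111
MSB stays the same: 1
Each subsequent bit = prev_binary XOR current_gray:
  B[1] = 1 XOR 1 = 0
  B[2] = 0 XOR 1 = 1
  B[3] = 1 XOR 0 = 1
  B[4] = 1 XOR 1 = 0
  B[5] = 0 XOR 0 = 0
  B[6] = 0 XOR 0 = 0
  B[7] = 0 XOR 0 = 0
  B[8] = 0 XOR 0 = 0
  B[9] = 0 XOR 0 = 0
  B[10] = 0 XOR 0 = 0
  B[11] = 0 XOR 0 = 0
  B[12] = 0 XOR 1 = 1
  B[13] = 1 XOR 1 = 0
  B[14] = 0 XOR 1 = 1
  B[15] = 1 XOR 1 = 0
= 1011000000001010 (45066 decimal)


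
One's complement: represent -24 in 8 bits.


Original: 00011000
Invert all bits:
  bit 0: 0 → 1
  bit 1: 0 → 1
  bit 2: 0 → 1
  bit 3: 1 → 0
  bit 4: 1 → 0
  bit 5: 0 → 1
  bit 6: 0 → 1
  bit 7: 0 → 1
= 11100111


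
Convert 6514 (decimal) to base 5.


Divide by 5 repeatedly:
6514 ÷ 5 = 1302 remainder 4
1302 ÷ 5 = 260 remainder 2
260 ÷ 5 = 52 remainder 0
52 ÷ 5 = 10 remainder 2
10 ÷ 5 = 2 remainder 0
2 ÷ 5 = 0 remainder 2
Reading remainders bottom-up:
= 202024


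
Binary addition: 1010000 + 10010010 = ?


Align and add column by column (LSB to MSB, carry propagating):
  001010000
+ 010010010
  ---------
  col 0: 0 + 0 + 0 (carry in) = 0 → bit 0, carry out 0
  col 1: 0 + 1 + 0 (carry in) = 1 → bit 1, carry out 0
  col 2: 0 + 0 + 0 (carry in) = 0 → bit 0, carry out 0
  col 3: 0 + 0 + 0 (carry in) = 0 → bit 0, carry out 0
  col 4: 1 + 1 + 0 (carry in) = 2 → bit 0, carry out 1
  col 5: 0 + 0 + 1 (carry in) = 1 → bit 1, carry out 0
  col 6: 1 + 0 + 0 (carry in) = 1 → bit 1, carry out 0
  col 7: 0 + 1 + 0 (carry in) = 1 → bit 1, carry out 0
  col 8: 0 + 0 + 0 (carry in) = 0 → bit 0, carry out 0
Reading bits MSB→LSB: 011100010
Strip leading zeros: 11100010
= 11100010


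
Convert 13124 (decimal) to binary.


Divide by 2 repeatedly:
13124 ÷ 2 = 6562 remainder 0
6562 ÷ 2 = 3281 remainder 0
3281 ÷ 2 = 1640 remainder 1
1640 ÷ 2 = 820 remainder 0
820 ÷ 2 = 410 remainder 0
410 ÷ 2 = 205 remainder 0
205 ÷ 2 = 102 remainder 1
102 ÷ 2 = 51 remainder 0
51 ÷ 2 = 25 remainder 1
25 ÷ 2 = 12 remainder 1
12 ÷ 2 = 6 remainder 0
6 ÷ 2 = 3 remainder 0
3 ÷ 2 = 1 remainder 1
1 ÷ 2 = 0 remainder 1
Reading remainders bottom-up:
= 11001101000100


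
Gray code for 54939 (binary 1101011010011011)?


Binary: 1101011010011011
Gray code: G = B XOR (B >> 1)
B >> 1 = 0110101101001101
1101011010011011 XOR 0110101101001101:
  1 XOR 0 = 1
  1 XOR 1 = 0
  0 XOR 1 = 1
  1 XOR 0 = 1
  0 XOR 1 = 1
  1 XOR 0 = 1
  1 XOR 1 = 0
  0 XOR 1 = 1
  1 XOR 0 = 1
  0 XOR 1 = 1
  0 XOR 0 = 0
  1 XOR 0 = 1
  1 XOR 1 = 0
  0 XOR 1 = 1
  1 XOR 0 = 1
  1 XOR 1 = 0
= 1011110111010110


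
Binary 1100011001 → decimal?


Positional values:
Bit 0: 1 × 2^0 = 1
Bit 3: 1 × 2^3 = 8
Bit 4: 1 × 2^4 = 16
Bit 8: 1 × 2^8 = 256
Bit 9: 1 × 2^9 = 512
Sum = 1 + 8 + 16 + 256 + 512
= 793


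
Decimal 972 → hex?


Divide by 16 repeatedly:
972 ÷ 16 = 60 remainder 12 (C)
60 ÷ 16 = 3 remainder 12 (C)
3 ÷ 16 = 0 remainder 3 (3)
Reading remainders bottom-up:
= 0x3CC


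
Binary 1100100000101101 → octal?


Group into 3-bit groups: 001100100000101101
  001 = 1
  100 = 4
  100 = 4
  000 = 0
  101 = 5
  101 = 5
= 0o144055


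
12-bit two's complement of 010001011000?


Original: 010001011000
Step 1 - Invert all bits: 101110100111
Step 2 - Add 1: 101110100111 + 1
= 101110101000 (represents -1112)


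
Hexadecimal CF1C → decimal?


Positional values:
Position 0: C × 16^0 = 12 × 1 = 12
Position 1: 1 × 16^1 = 1 × 16 = 16
Position 2: F × 16^2 = 15 × 256 = 3840
Position 3: C × 16^3 = 12 × 4096 = 49152
Sum = 12 + 16 + 3840 + 49152
= 53020


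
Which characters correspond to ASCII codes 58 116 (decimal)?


Codes (decimal): 58 116
Per-code ASCII lookup:
  58  (special character) → ':'
  116  (range 97-122: lowercase, 116 - 97 = 19) → 't'
= ':t'


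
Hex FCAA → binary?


Each hex digit → 4 binary bits:
  F = 1111
  C = 1100
  A = 1010
  A = 1010
Concatenate: 1111 1100 1010 1010
= 1111110010101010


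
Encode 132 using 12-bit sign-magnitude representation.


Sign bit: 0 (positive)
Magnitude: 132 = 00010000100
= 000010000100


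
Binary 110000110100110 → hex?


Group into 4-bit nibbles: 0110000110100110
  0110 = 6
  0001 = 1
  1010 = A
  0110 = 6
= 0x61A6


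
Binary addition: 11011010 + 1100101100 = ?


Align and add column by column (LSB to MSB, carry propagating):
  00011011010
+ 01100101100
  -----------
  col 0: 0 + 0 + 0 (carry in) = 0 → bit 0, carry out 0
  col 1: 1 + 0 + 0 (carry in) = 1 → bit 1, carry out 0
  col 2: 0 + 1 + 0 (carry in) = 1 → bit 1, carry out 0
  col 3: 1 + 1 + 0 (carry in) = 2 → bit 0, carry out 1
  col 4: 1 + 0 + 1 (carry in) = 2 → bit 0, carry out 1
  col 5: 0 + 1 + 1 (carry in) = 2 → bit 0, carry out 1
  col 6: 1 + 0 + 1 (carry in) = 2 → bit 0, carry out 1
  col 7: 1 + 0 + 1 (carry in) = 2 → bit 0, carry out 1
  col 8: 0 + 1 + 1 (carry in) = 2 → bit 0, carry out 1
  col 9: 0 + 1 + 1 (carry in) = 2 → bit 0, carry out 1
  col 10: 0 + 0 + 1 (carry in) = 1 → bit 1, carry out 0
Reading bits MSB→LSB: 10000000110
Strip leading zeros: 10000000110
= 10000000110


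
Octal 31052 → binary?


Each octal digit → 3 binary bits:
  3 = 011
  1 = 001
  0 = 000
  5 = 101
  2 = 010
Concatenate: 011 001 000 101 010
= 011001000101010


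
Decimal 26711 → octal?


Divide by 8 repeatedly:
26711 ÷ 8 = 3338 remainder 7
3338 ÷ 8 = 417 remainder 2
417 ÷ 8 = 52 remainder 1
52 ÷ 8 = 6 remainder 4
6 ÷ 8 = 0 remainder 6
Reading remainders bottom-up:
= 0o64127


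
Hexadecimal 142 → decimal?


Positional values:
Position 0: 2 × 16^0 = 2 × 1 = 2
Position 1: 4 × 16^1 = 4 × 16 = 64
Position 2: 1 × 16^2 = 1 × 256 = 256
Sum = 2 + 64 + 256
= 322


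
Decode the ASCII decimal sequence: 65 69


Codes (decimal): 65 69
Per-code ASCII lookup:
  65  (range 65-90: uppercase, 65 - 65 = 0) → 'A'
  69  (range 65-90: uppercase, 69 - 65 = 4) → 'E'
= 'AE'


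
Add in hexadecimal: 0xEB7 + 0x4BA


Align and add column by column (LSB to MSB, each column mod 16 with carry):
  0EB7
+ 04BA
  ----
  col 0: 7(7) + A(10) + 0 (carry in) = 17 → 1(1), carry out 1
  col 1: B(11) + B(11) + 1 (carry in) = 23 → 7(7), carry out 1
  col 2: E(14) + 4(4) + 1 (carry in) = 19 → 3(3), carry out 1
  col 3: 0(0) + 0(0) + 1 (carry in) = 1 → 1(1), carry out 0
Reading digits MSB→LSB: 1371
Strip leading zeros: 1371
= 0x1371


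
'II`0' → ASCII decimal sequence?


String: 'II`0'  (4 characters)
Per-character ASCII lookup:
  'I': uppercase starts at 65: 'I' = 65 + 8 = 73
  'I': uppercase starts at 65: 'I' = 65 + 8 = 73
  '`': special character: '`' = 96
  '0': digits start at 48: '0' = 48 + 0 = 48
= 73 73 96 48


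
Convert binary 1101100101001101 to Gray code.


Binary: 1101100101001101
Gray code: G = B XOR (B >> 1)
B >> 1 = 0110110010100110
1101100101001101 XOR 0110110010100110:
  1 XOR 0 = 1
  1 XOR 1 = 0
  0 XOR 1 = 1
  1 XOR 0 = 1
  1 XOR 1 = 0
  0 XOR 1 = 1
  0 XOR 0 = 0
  1 XOR 0 = 1
  0 XOR 1 = 1
  1 XOR 0 = 1
  0 XOR 1 = 1
  0 XOR 0 = 0
  1 XOR 0 = 1
  1 XOR 1 = 0
  0 XOR 1 = 1
  1 XOR 0 = 1
= 1011010111101011


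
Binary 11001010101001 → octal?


Group into 3-bit groups: 011001010101001
  011 = 3
  001 = 1
  010 = 2
  101 = 5
  001 = 1
= 0o31251


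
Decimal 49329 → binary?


Divide by 2 repeatedly:
49329 ÷ 2 = 24664 remainder 1
24664 ÷ 2 = 12332 remainder 0
12332 ÷ 2 = 6166 remainder 0
6166 ÷ 2 = 3083 remainder 0
3083 ÷ 2 = 1541 remainder 1
1541 ÷ 2 = 770 remainder 1
770 ÷ 2 = 385 remainder 0
385 ÷ 2 = 192 remainder 1
192 ÷ 2 = 96 remainder 0
96 ÷ 2 = 48 remainder 0
48 ÷ 2 = 24 remainder 0
24 ÷ 2 = 12 remainder 0
12 ÷ 2 = 6 remainder 0
6 ÷ 2 = 3 remainder 0
3 ÷ 2 = 1 remainder 1
1 ÷ 2 = 0 remainder 1
Reading remainders bottom-up:
= 1100000010110001


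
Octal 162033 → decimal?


Positional values:
Position 0: 3 × 8^0 = 3
Position 1: 3 × 8^1 = 24
Position 2: 0 × 8^2 = 0
Position 3: 2 × 8^3 = 1024
Position 4: 6 × 8^4 = 24576
Position 5: 1 × 8^5 = 32768
Sum = 3 + 24 + 0 + 1024 + 24576 + 32768
= 58395


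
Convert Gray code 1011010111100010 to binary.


Gray code: 1011010111100010
MSB stays the same: 1
Each subsequent bit = prev_binary XOR current_gray:
  B[1] = 1 XOR 0 = 1
  B[2] = 1 XOR 1 = 0
  B[3] = 0 XOR 1 = 1
  B[4] = 1 XOR 0 = 1
  B[5] = 1 XOR 1 = 0
  B[6] = 0 XOR 0 = 0
  B[7] = 0 XOR 1 = 1
  B[8] = 1 XOR 1 = 0
  B[9] = 0 XOR 1 = 1
  B[10] = 1 XOR 1 = 0
  B[11] = 0 XOR 0 = 0
  B[12] = 0 XOR 0 = 0
  B[13] = 0 XOR 0 = 0
  B[14] = 0 XOR 1 = 1
  B[15] = 1 XOR 0 = 1
= 1101100101000011 (55619 decimal)


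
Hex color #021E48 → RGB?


Hex: #021E48
R = 02₁₆ = 2
G = 1E₁₆ = 30
B = 48₁₆ = 72
= RGB(2, 30, 72)


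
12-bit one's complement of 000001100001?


Original: 000001100001
Invert all bits:
  bit 0: 0 → 1
  bit 1: 0 → 1
  bit 2: 0 → 1
  bit 3: 0 → 1
  bit 4: 0 → 1
  bit 5: 1 → 0
  bit 6: 1 → 0
  bit 7: 0 → 1
  bit 8: 0 → 1
  bit 9: 0 → 1
  bit 10: 0 → 1
  bit 11: 1 → 0
= 111110011110


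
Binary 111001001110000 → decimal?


Positional values:
Bit 4: 1 × 2^4 = 16
Bit 5: 1 × 2^5 = 32
Bit 6: 1 × 2^6 = 64
Bit 9: 1 × 2^9 = 512
Bit 12: 1 × 2^12 = 4096
Bit 13: 1 × 2^13 = 8192
Bit 14: 1 × 2^14 = 16384
Sum = 16 + 32 + 64 + 512 + 4096 + 8192 + 16384
= 29296


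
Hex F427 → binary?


Each hex digit → 4 binary bits:
  F = 1111
  4 = 0100
  2 = 0010
  7 = 0111
Concatenate: 1111 0100 0010 0111
= 1111010000100111


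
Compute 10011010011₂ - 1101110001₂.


Align and subtract column by column (LSB to MSB, borrowing when needed):
  10011010011
- 01101110001
  -----------
  col 0: (1 - 0 borrow-in) - 1 → 1 - 1 = 0, borrow out 0
  col 1: (1 - 0 borrow-in) - 0 → 1 - 0 = 1, borrow out 0
  col 2: (0 - 0 borrow-in) - 0 → 0 - 0 = 0, borrow out 0
  col 3: (0 - 0 borrow-in) - 0 → 0 - 0 = 0, borrow out 0
  col 4: (1 - 0 borrow-in) - 1 → 1 - 1 = 0, borrow out 0
  col 5: (0 - 0 borrow-in) - 1 → borrow from next column: (0+2) - 1 = 1, borrow out 1
  col 6: (1 - 1 borrow-in) - 1 → borrow from next column: (0+2) - 1 = 1, borrow out 1
  col 7: (1 - 1 borrow-in) - 0 → 0 - 0 = 0, borrow out 0
  col 8: (0 - 0 borrow-in) - 1 → borrow from next column: (0+2) - 1 = 1, borrow out 1
  col 9: (0 - 1 borrow-in) - 1 → borrow from next column: (-1+2) - 1 = 0, borrow out 1
  col 10: (1 - 1 borrow-in) - 0 → 0 - 0 = 0, borrow out 0
Reading bits MSB→LSB: 00101100010
Strip leading zeros: 101100010
= 101100010


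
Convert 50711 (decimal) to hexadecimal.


Divide by 16 repeatedly:
50711 ÷ 16 = 3169 remainder 7 (7)
3169 ÷ 16 = 198 remainder 1 (1)
198 ÷ 16 = 12 remainder 6 (6)
12 ÷ 16 = 0 remainder 12 (C)
Reading remainders bottom-up:
= 0xC617


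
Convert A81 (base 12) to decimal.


Positional values (base 12):
  1 × 12^0 = 1 × 1 = 1
  8 × 12^1 = 8 × 12 = 96
  A × 12^2 = 10 × 144 = 1440
Sum = 1 + 96 + 1440
= 1537


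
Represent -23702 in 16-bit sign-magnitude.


Sign bit: 1 (negative)
Magnitude: 23702 = 101110010010110
= 1101110010010110


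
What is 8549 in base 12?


Divide by 12 repeatedly:
8549 ÷ 12 = 712 remainder 5
712 ÷ 12 = 59 remainder 4
59 ÷ 12 = 4 remainder 11
4 ÷ 12 = 0 remainder 4
Reading remainders bottom-up:
= 4B45


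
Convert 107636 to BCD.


Each digit → 4-bit binary:
  1 → 0001
  0 → 0000
  7 → 0111
  6 → 0110
  3 → 0011
  6 → 0110
= 0001 0000 0111 0110 0011 0110


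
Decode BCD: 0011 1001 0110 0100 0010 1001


Each 4-bit group → digit:
  0011 → 3
  1001 → 9
  0110 → 6
  0100 → 4
  0010 → 2
  1001 → 9
= 396429


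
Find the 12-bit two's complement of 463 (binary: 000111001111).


Original: 000111001111
Step 1 - Invert all bits: 111000110000
Step 2 - Add 1: 111000110000 + 1
= 111000110001 (represents -463)


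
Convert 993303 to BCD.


Each digit → 4-bit binary:
  9 → 1001
  9 → 1001
  3 → 0011
  3 → 0011
  0 → 0000
  3 → 0011
= 1001 1001 0011 0011 0000 0011


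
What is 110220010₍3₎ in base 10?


Positional values (base 3):
  0 × 3^0 = 0 × 1 = 0
  1 × 3^1 = 1 × 3 = 3
  0 × 3^2 = 0 × 9 = 0
  0 × 3^3 = 0 × 27 = 0
  2 × 3^4 = 2 × 81 = 162
  2 × 3^5 = 2 × 243 = 486
  0 × 3^6 = 0 × 729 = 0
  1 × 3^7 = 1 × 2187 = 2187
  1 × 3^8 = 1 × 6561 = 6561
Sum = 0 + 3 + 0 + 0 + 162 + 486 + 0 + 2187 + 6561
= 9399


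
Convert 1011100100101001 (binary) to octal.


Group into 3-bit groups: 001011100100101001
  001 = 1
  011 = 3
  100 = 4
  100 = 4
  101 = 5
  001 = 1
= 0o134451


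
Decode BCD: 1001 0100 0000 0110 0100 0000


Each 4-bit group → digit:
  1001 → 9
  0100 → 4
  0000 → 0
  0110 → 6
  0100 → 4
  0000 → 0
= 940640


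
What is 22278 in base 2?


Divide by 2 repeatedly:
22278 ÷ 2 = 11139 remainder 0
11139 ÷ 2 = 5569 remainder 1
5569 ÷ 2 = 2784 remainder 1
2784 ÷ 2 = 1392 remainder 0
1392 ÷ 2 = 696 remainder 0
696 ÷ 2 = 348 remainder 0
348 ÷ 2 = 174 remainder 0
174 ÷ 2 = 87 remainder 0
87 ÷ 2 = 43 remainder 1
43 ÷ 2 = 21 remainder 1
21 ÷ 2 = 10 remainder 1
10 ÷ 2 = 5 remainder 0
5 ÷ 2 = 2 remainder 1
2 ÷ 2 = 1 remainder 0
1 ÷ 2 = 0 remainder 1
Reading remainders bottom-up:
= 101011100000110


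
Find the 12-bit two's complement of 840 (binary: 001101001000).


Original: 001101001000
Step 1 - Invert all bits: 110010110111
Step 2 - Add 1: 110010110111 + 1
= 110010111000 (represents -840)


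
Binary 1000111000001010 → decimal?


Positional values:
Bit 1: 1 × 2^1 = 2
Bit 3: 1 × 2^3 = 8
Bit 9: 1 × 2^9 = 512
Bit 10: 1 × 2^10 = 1024
Bit 11: 1 × 2^11 = 2048
Bit 15: 1 × 2^15 = 32768
Sum = 2 + 8 + 512 + 1024 + 2048 + 32768
= 36362


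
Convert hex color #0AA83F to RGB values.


Hex: #0AA83F
R = 0A₁₆ = 10
G = A8₁₆ = 168
B = 3F₁₆ = 63
= RGB(10, 168, 63)


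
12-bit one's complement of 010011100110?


Original: 010011100110
Invert all bits:
  bit 0: 0 → 1
  bit 1: 1 → 0
  bit 2: 0 → 1
  bit 3: 0 → 1
  bit 4: 1 → 0
  bit 5: 1 → 0
  bit 6: 1 → 0
  bit 7: 0 → 1
  bit 8: 0 → 1
  bit 9: 1 → 0
  bit 10: 1 → 0
  bit 11: 0 → 1
= 101100011001


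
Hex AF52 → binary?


Each hex digit → 4 binary bits:
  A = 1010
  F = 1111
  5 = 0101
  2 = 0010
Concatenate: 1010 1111 0101 0010
= 1010111101010010


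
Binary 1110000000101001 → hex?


Group into 4-bit nibbles: 1110000000101001
  1110 = E
  0000 = 0
  0010 = 2
  1001 = 9
= 0xE029


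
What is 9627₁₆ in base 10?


Positional values:
Position 0: 7 × 16^0 = 7 × 1 = 7
Position 1: 2 × 16^1 = 2 × 16 = 32
Position 2: 6 × 16^2 = 6 × 256 = 1536
Position 3: 9 × 16^3 = 9 × 4096 = 36864
Sum = 7 + 32 + 1536 + 36864
= 38439


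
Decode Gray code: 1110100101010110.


Gray code: 1110100101010110
MSB stays the same: 1
Each subsequent bit = prev_binary XOR current_gray:
  B[1] = 1 XOR 1 = 0
  B[2] = 0 XOR 1 = 1
  B[3] = 1 XOR 0 = 1
  B[4] = 1 XOR 1 = 0
  B[5] = 0 XOR 0 = 0
  B[6] = 0 XOR 0 = 0
  B[7] = 0 XOR 1 = 1
  B[8] = 1 XOR 0 = 1
  B[9] = 1 XOR 1 = 0
  B[10] = 0 XOR 0 = 0
  B[11] = 0 XOR 1 = 1
  B[12] = 1 XOR 0 = 1
  B[13] = 1 XOR 1 = 0
  B[14] = 0 XOR 1 = 1
  B[15] = 1 XOR 0 = 1
= 1011000110011011 (45467 decimal)


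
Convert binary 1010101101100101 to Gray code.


Binary: 1010101101100101
Gray code: G = B XOR (B >> 1)
B >> 1 = 0101010110110010
1010101101100101 XOR 0101010110110010:
  1 XOR 0 = 1
  0 XOR 1 = 1
  1 XOR 0 = 1
  0 XOR 1 = 1
  1 XOR 0 = 1
  0 XOR 1 = 1
  1 XOR 0 = 1
  1 XOR 1 = 0
  0 XOR 1 = 1
  1 XOR 0 = 1
  1 XOR 1 = 0
  0 XOR 1 = 1
  0 XOR 0 = 0
  1 XOR 0 = 1
  0 XOR 1 = 1
  1 XOR 0 = 1
= 1111111011010111


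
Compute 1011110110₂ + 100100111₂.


Align and add column by column (LSB to MSB, carry propagating):
  01011110110
+ 00100100111
  -----------
  col 0: 0 + 1 + 0 (carry in) = 1 → bit 1, carry out 0
  col 1: 1 + 1 + 0 (carry in) = 2 → bit 0, carry out 1
  col 2: 1 + 1 + 1 (carry in) = 3 → bit 1, carry out 1
  col 3: 0 + 0 + 1 (carry in) = 1 → bit 1, carry out 0
  col 4: 1 + 0 + 0 (carry in) = 1 → bit 1, carry out 0
  col 5: 1 + 1 + 0 (carry in) = 2 → bit 0, carry out 1
  col 6: 1 + 0 + 1 (carry in) = 2 → bit 0, carry out 1
  col 7: 1 + 0 + 1 (carry in) = 2 → bit 0, carry out 1
  col 8: 0 + 1 + 1 (carry in) = 2 → bit 0, carry out 1
  col 9: 1 + 0 + 1 (carry in) = 2 → bit 0, carry out 1
  col 10: 0 + 0 + 1 (carry in) = 1 → bit 1, carry out 0
Reading bits MSB→LSB: 10000011101
Strip leading zeros: 10000011101
= 10000011101


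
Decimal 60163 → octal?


Divide by 8 repeatedly:
60163 ÷ 8 = 7520 remainder 3
7520 ÷ 8 = 940 remainder 0
940 ÷ 8 = 117 remainder 4
117 ÷ 8 = 14 remainder 5
14 ÷ 8 = 1 remainder 6
1 ÷ 8 = 0 remainder 1
Reading remainders bottom-up:
= 0o165403


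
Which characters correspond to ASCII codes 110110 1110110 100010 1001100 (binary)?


Codes (binary): 110110 1110110 100010 1001100
Per-code ASCII lookup:
  110110 = 54  (range 48-57: digits, 54 - 48 = 6) → '6'
  1110110 = 118  (range 97-122: lowercase, 118 - 97 = 21) → 'v'
  100010 = 34  (special character) → '"'
  1001100 = 76  (range 65-90: uppercase, 76 - 65 = 11) → 'L'
= '6v"L'


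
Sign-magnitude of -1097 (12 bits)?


Sign bit: 1 (negative)
Magnitude: 1097 = 10001001001
= 110001001001


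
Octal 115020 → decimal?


Positional values:
Position 0: 0 × 8^0 = 0
Position 1: 2 × 8^1 = 16
Position 2: 0 × 8^2 = 0
Position 3: 5 × 8^3 = 2560
Position 4: 1 × 8^4 = 4096
Position 5: 1 × 8^5 = 32768
Sum = 0 + 16 + 0 + 2560 + 4096 + 32768
= 39440


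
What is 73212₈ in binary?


Each octal digit → 3 binary bits:
  7 = 111
  3 = 011
  2 = 010
  1 = 001
  2 = 010
Concatenate: 111 011 010 001 010
= 111011010001010


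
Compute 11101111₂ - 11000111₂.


Align and subtract column by column (LSB to MSB, borrowing when needed):
  11101111
- 11000111
  --------
  col 0: (1 - 0 borrow-in) - 1 → 1 - 1 = 0, borrow out 0
  col 1: (1 - 0 borrow-in) - 1 → 1 - 1 = 0, borrow out 0
  col 2: (1 - 0 borrow-in) - 1 → 1 - 1 = 0, borrow out 0
  col 3: (1 - 0 borrow-in) - 0 → 1 - 0 = 1, borrow out 0
  col 4: (0 - 0 borrow-in) - 0 → 0 - 0 = 0, borrow out 0
  col 5: (1 - 0 borrow-in) - 0 → 1 - 0 = 1, borrow out 0
  col 6: (1 - 0 borrow-in) - 1 → 1 - 1 = 0, borrow out 0
  col 7: (1 - 0 borrow-in) - 1 → 1 - 1 = 0, borrow out 0
Reading bits MSB→LSB: 00101000
Strip leading zeros: 101000
= 101000


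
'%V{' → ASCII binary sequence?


String: '%V{'  (3 characters)
Per-character ASCII lookup:
  '%': special character: '%' = 37 → 100101
  'V': uppercase starts at 65: 'V' = 65 + 21 = 86 → 1010110
  '{': special character: '{' = 123 → 1111011
= 100101 1010110 1111011


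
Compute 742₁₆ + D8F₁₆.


Align and add column by column (LSB to MSB, each column mod 16 with carry):
  0742
+ 0D8F
  ----
  col 0: 2(2) + F(15) + 0 (carry in) = 17 → 1(1), carry out 1
  col 1: 4(4) + 8(8) + 1 (carry in) = 13 → D(13), carry out 0
  col 2: 7(7) + D(13) + 0 (carry in) = 20 → 4(4), carry out 1
  col 3: 0(0) + 0(0) + 1 (carry in) = 1 → 1(1), carry out 0
Reading digits MSB→LSB: 14D1
Strip leading zeros: 14D1
= 0x14D1


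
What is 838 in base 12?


Divide by 12 repeatedly:
838 ÷ 12 = 69 remainder 10
69 ÷ 12 = 5 remainder 9
5 ÷ 12 = 0 remainder 5
Reading remainders bottom-up:
= 59A


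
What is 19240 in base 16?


Divide by 16 repeatedly:
19240 ÷ 16 = 1202 remainder 8 (8)
1202 ÷ 16 = 75 remainder 2 (2)
75 ÷ 16 = 4 remainder 11 (B)
4 ÷ 16 = 0 remainder 4 (4)
Reading remainders bottom-up:
= 0x4B28


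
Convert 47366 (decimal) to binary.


Divide by 2 repeatedly:
47366 ÷ 2 = 23683 remainder 0
23683 ÷ 2 = 11841 remainder 1
11841 ÷ 2 = 5920 remainder 1
5920 ÷ 2 = 2960 remainder 0
2960 ÷ 2 = 1480 remainder 0
1480 ÷ 2 = 740 remainder 0
740 ÷ 2 = 370 remainder 0
370 ÷ 2 = 185 remainder 0
185 ÷ 2 = 92 remainder 1
92 ÷ 2 = 46 remainder 0
46 ÷ 2 = 23 remainder 0
23 ÷ 2 = 11 remainder 1
11 ÷ 2 = 5 remainder 1
5 ÷ 2 = 2 remainder 1
2 ÷ 2 = 1 remainder 0
1 ÷ 2 = 0 remainder 1
Reading remainders bottom-up:
= 1011100100000110


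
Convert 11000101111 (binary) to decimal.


Positional values:
Bit 0: 1 × 2^0 = 1
Bit 1: 1 × 2^1 = 2
Bit 2: 1 × 2^2 = 4
Bit 3: 1 × 2^3 = 8
Bit 5: 1 × 2^5 = 32
Bit 9: 1 × 2^9 = 512
Bit 10: 1 × 2^10 = 1024
Sum = 1 + 2 + 4 + 8 + 32 + 512 + 1024
= 1583


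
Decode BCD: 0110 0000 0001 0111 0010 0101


Each 4-bit group → digit:
  0110 → 6
  0000 → 0
  0001 → 1
  0111 → 7
  0010 → 2
  0101 → 5
= 601725


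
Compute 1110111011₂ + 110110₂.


Align and add column by column (LSB to MSB, carry propagating):
  01110111011
+ 00000110110
  -----------
  col 0: 1 + 0 + 0 (carry in) = 1 → bit 1, carry out 0
  col 1: 1 + 1 + 0 (carry in) = 2 → bit 0, carry out 1
  col 2: 0 + 1 + 1 (carry in) = 2 → bit 0, carry out 1
  col 3: 1 + 0 + 1 (carry in) = 2 → bit 0, carry out 1
  col 4: 1 + 1 + 1 (carry in) = 3 → bit 1, carry out 1
  col 5: 1 + 1 + 1 (carry in) = 3 → bit 1, carry out 1
  col 6: 0 + 0 + 1 (carry in) = 1 → bit 1, carry out 0
  col 7: 1 + 0 + 0 (carry in) = 1 → bit 1, carry out 0
  col 8: 1 + 0 + 0 (carry in) = 1 → bit 1, carry out 0
  col 9: 1 + 0 + 0 (carry in) = 1 → bit 1, carry out 0
  col 10: 0 + 0 + 0 (carry in) = 0 → bit 0, carry out 0
Reading bits MSB→LSB: 01111110001
Strip leading zeros: 1111110001
= 1111110001


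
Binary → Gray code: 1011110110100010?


Binary: 1011110110100010
Gray code: G = B XOR (B >> 1)
B >> 1 = 0101111011010001
1011110110100010 XOR 0101111011010001:
  1 XOR 0 = 1
  0 XOR 1 = 1
  1 XOR 0 = 1
  1 XOR 1 = 0
  1 XOR 1 = 0
  1 XOR 1 = 0
  0 XOR 1 = 1
  1 XOR 0 = 1
  1 XOR 1 = 0
  0 XOR 1 = 1
  1 XOR 0 = 1
  0 XOR 1 = 1
  0 XOR 0 = 0
  0 XOR 0 = 0
  1 XOR 0 = 1
  0 XOR 1 = 1
= 1110001101110011


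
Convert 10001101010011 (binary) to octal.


Group into 3-bit groups: 010001101010011
  010 = 2
  001 = 1
  101 = 5
  010 = 2
  011 = 3
= 0o21523


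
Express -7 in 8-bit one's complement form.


Original: 00000111
Invert all bits:
  bit 0: 0 → 1
  bit 1: 0 → 1
  bit 2: 0 → 1
  bit 3: 0 → 1
  bit 4: 0 → 1
  bit 5: 1 → 0
  bit 6: 1 → 0
  bit 7: 1 → 0
= 11111000


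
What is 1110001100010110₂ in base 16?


Group into 4-bit nibbles: 1110001100010110
  1110 = E
  0011 = 3
  0001 = 1
  0110 = 6
= 0xE316


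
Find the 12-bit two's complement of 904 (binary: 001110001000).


Original: 001110001000
Step 1 - Invert all bits: 110001110111
Step 2 - Add 1: 110001110111 + 1
= 110001111000 (represents -904)


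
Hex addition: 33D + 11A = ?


Align and add column by column (LSB to MSB, each column mod 16 with carry):
  033D
+ 011A
  ----
  col 0: D(13) + A(10) + 0 (carry in) = 23 → 7(7), carry out 1
  col 1: 3(3) + 1(1) + 1 (carry in) = 5 → 5(5), carry out 0
  col 2: 3(3) + 1(1) + 0 (carry in) = 4 → 4(4), carry out 0
  col 3: 0(0) + 0(0) + 0 (carry in) = 0 → 0(0), carry out 0
Reading digits MSB→LSB: 0457
Strip leading zeros: 457
= 0x457


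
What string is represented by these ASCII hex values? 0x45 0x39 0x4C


Codes (hex): 0x45 0x39 0x4C
Per-code ASCII lookup:
  0x45 = 69  (range 65-90: uppercase, 69 - 65 = 4) → 'E'
  0x39 = 57  (range 48-57: digits, 57 - 48 = 9) → '9'
  0x4C = 76  (range 65-90: uppercase, 76 - 65 = 11) → 'L'
= 'E9L'


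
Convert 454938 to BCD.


Each digit → 4-bit binary:
  4 → 0100
  5 → 0101
  4 → 0100
  9 → 1001
  3 → 0011
  8 → 1000
= 0100 0101 0100 1001 0011 1000


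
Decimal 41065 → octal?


Divide by 8 repeatedly:
41065 ÷ 8 = 5133 remainder 1
5133 ÷ 8 = 641 remainder 5
641 ÷ 8 = 80 remainder 1
80 ÷ 8 = 10 remainder 0
10 ÷ 8 = 1 remainder 2
1 ÷ 8 = 0 remainder 1
Reading remainders bottom-up:
= 0o120151


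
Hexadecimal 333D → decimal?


Positional values:
Position 0: D × 16^0 = 13 × 1 = 13
Position 1: 3 × 16^1 = 3 × 16 = 48
Position 2: 3 × 16^2 = 3 × 256 = 768
Position 3: 3 × 16^3 = 3 × 4096 = 12288
Sum = 13 + 48 + 768 + 12288
= 13117


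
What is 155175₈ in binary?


Each octal digit → 3 binary bits:
  1 = 001
  5 = 101
  5 = 101
  1 = 001
  7 = 111
  5 = 101
Concatenate: 001 101 101 001 111 101
= 001101101001111101


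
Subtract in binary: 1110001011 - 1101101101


Align and subtract column by column (LSB to MSB, borrowing when needed):
  1110001011
- 1101101101
  ----------
  col 0: (1 - 0 borrow-in) - 1 → 1 - 1 = 0, borrow out 0
  col 1: (1 - 0 borrow-in) - 0 → 1 - 0 = 1, borrow out 0
  col 2: (0 - 0 borrow-in) - 1 → borrow from next column: (0+2) - 1 = 1, borrow out 1
  col 3: (1 - 1 borrow-in) - 1 → borrow from next column: (0+2) - 1 = 1, borrow out 1
  col 4: (0 - 1 borrow-in) - 0 → borrow from next column: (-1+2) - 0 = 1, borrow out 1
  col 5: (0 - 1 borrow-in) - 1 → borrow from next column: (-1+2) - 1 = 0, borrow out 1
  col 6: (0 - 1 borrow-in) - 1 → borrow from next column: (-1+2) - 1 = 0, borrow out 1
  col 7: (1 - 1 borrow-in) - 0 → 0 - 0 = 0, borrow out 0
  col 8: (1 - 0 borrow-in) - 1 → 1 - 1 = 0, borrow out 0
  col 9: (1 - 0 borrow-in) - 1 → 1 - 1 = 0, borrow out 0
Reading bits MSB→LSB: 0000011110
Strip leading zeros: 11110
= 11110


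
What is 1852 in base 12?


Divide by 12 repeatedly:
1852 ÷ 12 = 154 remainder 4
154 ÷ 12 = 12 remainder 10
12 ÷ 12 = 1 remainder 0
1 ÷ 12 = 0 remainder 1
Reading remainders bottom-up:
= 10A4


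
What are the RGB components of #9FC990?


Hex: #9FC990
R = 9F₁₆ = 159
G = C9₁₆ = 201
B = 90₁₆ = 144
= RGB(159, 201, 144)


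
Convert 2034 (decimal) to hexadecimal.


Divide by 16 repeatedly:
2034 ÷ 16 = 127 remainder 2 (2)
127 ÷ 16 = 7 remainder 15 (F)
7 ÷ 16 = 0 remainder 7 (7)
Reading remainders bottom-up:
= 0x7F2


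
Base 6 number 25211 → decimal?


Positional values (base 6):
  1 × 6^0 = 1 × 1 = 1
  1 × 6^1 = 1 × 6 = 6
  2 × 6^2 = 2 × 36 = 72
  5 × 6^3 = 5 × 216 = 1080
  2 × 6^4 = 2 × 1296 = 2592
Sum = 1 + 6 + 72 + 1080 + 2592
= 3751


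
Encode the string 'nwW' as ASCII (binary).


String: 'nwW'  (3 characters)
Per-character ASCII lookup:
  'n': lowercase starts at 97: 'n' = 97 + 13 = 110 → 1101110
  'w': lowercase starts at 97: 'w' = 97 + 22 = 119 → 1110111
  'W': uppercase starts at 65: 'W' = 65 + 22 = 87 → 1010111
= 1101110 1110111 1010111


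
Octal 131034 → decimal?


Positional values:
Position 0: 4 × 8^0 = 4
Position 1: 3 × 8^1 = 24
Position 2: 0 × 8^2 = 0
Position 3: 1 × 8^3 = 512
Position 4: 3 × 8^4 = 12288
Position 5: 1 × 8^5 = 32768
Sum = 4 + 24 + 0 + 512 + 12288 + 32768
= 45596


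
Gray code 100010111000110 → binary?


Gray code: 100010111000110
MSB stays the same: 1
Each subsequent bit = prev_binary XOR current_gray:
  B[1] = 1 XOR 0 = 1
  B[2] = 1 XOR 0 = 1
  B[3] = 1 XOR 0 = 1
  B[4] = 1 XOR 1 = 0
  B[5] = 0 XOR 0 = 0
  B[6] = 0 XOR 1 = 1
  B[7] = 1 XOR 1 = 0
  B[8] = 0 XOR 1 = 1
  B[9] = 1 XOR 0 = 1
  B[10] = 1 XOR 0 = 1
  B[11] = 1 XOR 0 = 1
  B[12] = 1 XOR 1 = 0
  B[13] = 0 XOR 1 = 1
  B[14] = 1 XOR 0 = 1
= 111100101111011 (31099 decimal)


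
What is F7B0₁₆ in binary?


Each hex digit → 4 binary bits:
  F = 1111
  7 = 0111
  B = 1011
  0 = 0000
Concatenate: 1111 0111 1011 0000
= 1111011110110000


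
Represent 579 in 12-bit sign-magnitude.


Sign bit: 0 (positive)
Magnitude: 579 = 01001000011
= 001001000011


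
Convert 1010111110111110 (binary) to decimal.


Positional values:
Bit 1: 1 × 2^1 = 2
Bit 2: 1 × 2^2 = 4
Bit 3: 1 × 2^3 = 8
Bit 4: 1 × 2^4 = 16
Bit 5: 1 × 2^5 = 32
Bit 7: 1 × 2^7 = 128
Bit 8: 1 × 2^8 = 256
Bit 9: 1 × 2^9 = 512
Bit 10: 1 × 2^10 = 1024
Bit 11: 1 × 2^11 = 2048
Bit 13: 1 × 2^13 = 8192
Bit 15: 1 × 2^15 = 32768
Sum = 2 + 4 + 8 + 16 + 32 + 128 + 256 + 512 + 1024 + 2048 + 8192 + 32768
= 44990


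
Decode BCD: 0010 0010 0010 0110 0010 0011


Each 4-bit group → digit:
  0010 → 2
  0010 → 2
  0010 → 2
  0110 → 6
  0010 → 2
  0011 → 3
= 222623


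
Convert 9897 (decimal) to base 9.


Divide by 9 repeatedly:
9897 ÷ 9 = 1099 remainder 6
1099 ÷ 9 = 122 remainder 1
122 ÷ 9 = 13 remainder 5
13 ÷ 9 = 1 remainder 4
1 ÷ 9 = 0 remainder 1
Reading remainders bottom-up:
= 14516


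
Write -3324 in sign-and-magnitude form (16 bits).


Sign bit: 1 (negative)
Magnitude: 3324 = 000110011111100
= 1000110011111100


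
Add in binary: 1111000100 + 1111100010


Align and add column by column (LSB to MSB, carry propagating):
  01111000100
+ 01111100010
  -----------
  col 0: 0 + 0 + 0 (carry in) = 0 → bit 0, carry out 0
  col 1: 0 + 1 + 0 (carry in) = 1 → bit 1, carry out 0
  col 2: 1 + 0 + 0 (carry in) = 1 → bit 1, carry out 0
  col 3: 0 + 0 + 0 (carry in) = 0 → bit 0, carry out 0
  col 4: 0 + 0 + 0 (carry in) = 0 → bit 0, carry out 0
  col 5: 0 + 1 + 0 (carry in) = 1 → bit 1, carry out 0
  col 6: 1 + 1 + 0 (carry in) = 2 → bit 0, carry out 1
  col 7: 1 + 1 + 1 (carry in) = 3 → bit 1, carry out 1
  col 8: 1 + 1 + 1 (carry in) = 3 → bit 1, carry out 1
  col 9: 1 + 1 + 1 (carry in) = 3 → bit 1, carry out 1
  col 10: 0 + 0 + 1 (carry in) = 1 → bit 1, carry out 0
Reading bits MSB→LSB: 11110100110
Strip leading zeros: 11110100110
= 11110100110
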